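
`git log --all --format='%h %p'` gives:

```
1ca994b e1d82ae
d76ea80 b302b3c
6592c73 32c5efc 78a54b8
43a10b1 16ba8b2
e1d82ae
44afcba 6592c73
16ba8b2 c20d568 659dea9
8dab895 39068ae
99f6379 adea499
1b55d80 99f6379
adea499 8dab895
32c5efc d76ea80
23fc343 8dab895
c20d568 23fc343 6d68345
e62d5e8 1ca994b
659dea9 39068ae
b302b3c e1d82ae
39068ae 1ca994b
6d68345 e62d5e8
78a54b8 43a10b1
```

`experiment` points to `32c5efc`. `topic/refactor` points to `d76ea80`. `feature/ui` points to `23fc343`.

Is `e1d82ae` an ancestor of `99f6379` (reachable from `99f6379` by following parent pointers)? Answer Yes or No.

Yes

Ancestors of 99f6379 (commits reachable by following parents): {1ca994b, 39068ae, 8dab895, 99f6379, adea499, e1d82ae}.
e1d82ae is in that set, so it is an ancestor of 99f6379.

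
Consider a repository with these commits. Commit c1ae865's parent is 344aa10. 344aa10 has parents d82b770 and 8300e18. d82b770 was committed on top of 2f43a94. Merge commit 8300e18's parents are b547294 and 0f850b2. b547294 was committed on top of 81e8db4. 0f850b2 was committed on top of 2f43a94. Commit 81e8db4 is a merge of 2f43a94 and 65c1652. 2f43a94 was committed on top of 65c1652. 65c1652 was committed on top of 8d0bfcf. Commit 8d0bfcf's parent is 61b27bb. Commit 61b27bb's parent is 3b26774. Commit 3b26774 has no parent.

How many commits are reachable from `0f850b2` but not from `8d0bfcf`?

3

Reachable from 0f850b2: {0f850b2, 2f43a94, 3b26774, 61b27bb, 65c1652, 8d0bfcf}.
Reachable from 8d0bfcf: {3b26774, 61b27bb, 8d0bfcf}.
In 0f850b2's history but not 8d0bfcf's: {0f850b2, 2f43a94, 65c1652} — 3 commits.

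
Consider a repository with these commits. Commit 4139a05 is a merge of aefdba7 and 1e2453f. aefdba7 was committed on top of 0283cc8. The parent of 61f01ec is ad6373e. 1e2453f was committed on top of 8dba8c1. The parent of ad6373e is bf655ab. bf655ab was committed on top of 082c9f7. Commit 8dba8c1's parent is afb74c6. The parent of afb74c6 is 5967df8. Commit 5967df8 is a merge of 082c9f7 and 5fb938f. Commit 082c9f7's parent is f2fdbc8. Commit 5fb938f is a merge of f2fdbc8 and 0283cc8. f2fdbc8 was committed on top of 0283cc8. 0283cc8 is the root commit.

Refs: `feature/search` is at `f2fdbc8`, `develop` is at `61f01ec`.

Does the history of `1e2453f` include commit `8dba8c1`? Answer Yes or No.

Ancestors of 1e2453f (commits reachable by following parents): {0283cc8, 082c9f7, 1e2453f, 5967df8, 5fb938f, 8dba8c1, afb74c6, f2fdbc8}.
8dba8c1 is in that set, so it is an ancestor of 1e2453f.

Yes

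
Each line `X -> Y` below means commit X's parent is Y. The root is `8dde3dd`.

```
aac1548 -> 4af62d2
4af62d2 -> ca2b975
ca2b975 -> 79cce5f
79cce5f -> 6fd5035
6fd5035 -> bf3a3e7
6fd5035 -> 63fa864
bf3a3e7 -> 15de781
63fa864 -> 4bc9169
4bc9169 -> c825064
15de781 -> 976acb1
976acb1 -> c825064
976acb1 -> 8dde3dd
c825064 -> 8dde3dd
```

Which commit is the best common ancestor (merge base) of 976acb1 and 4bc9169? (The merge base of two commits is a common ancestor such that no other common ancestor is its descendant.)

c825064

Ancestors of 976acb1: {8dde3dd, 976acb1, c825064}.
Ancestors of 4bc9169: {4bc9169, 8dde3dd, c825064}.
Common ancestors: {8dde3dd, c825064}.
Among these, c825064 is not an ancestor of any other common ancestor — it is the merge base.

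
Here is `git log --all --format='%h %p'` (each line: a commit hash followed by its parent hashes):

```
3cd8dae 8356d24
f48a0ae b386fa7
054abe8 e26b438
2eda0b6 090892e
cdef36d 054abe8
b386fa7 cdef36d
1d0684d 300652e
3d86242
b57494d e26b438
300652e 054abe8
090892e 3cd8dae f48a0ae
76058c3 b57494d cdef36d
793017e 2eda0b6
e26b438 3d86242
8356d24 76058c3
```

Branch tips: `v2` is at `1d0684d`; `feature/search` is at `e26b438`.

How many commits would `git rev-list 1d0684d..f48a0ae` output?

3

Reachable from f48a0ae: {054abe8, 3d86242, b386fa7, cdef36d, e26b438, f48a0ae}.
Reachable from 1d0684d: {054abe8, 1d0684d, 300652e, 3d86242, e26b438}.
In f48a0ae's history but not 1d0684d's: {b386fa7, cdef36d, f48a0ae} — 3 commits.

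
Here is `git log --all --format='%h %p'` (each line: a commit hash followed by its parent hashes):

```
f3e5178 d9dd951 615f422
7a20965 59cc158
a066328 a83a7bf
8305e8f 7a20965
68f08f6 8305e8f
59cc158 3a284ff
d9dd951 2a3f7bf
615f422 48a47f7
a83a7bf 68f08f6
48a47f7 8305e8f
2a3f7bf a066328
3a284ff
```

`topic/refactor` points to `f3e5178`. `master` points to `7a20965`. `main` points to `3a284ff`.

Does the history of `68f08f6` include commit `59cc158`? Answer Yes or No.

Ancestors of 68f08f6 (commits reachable by following parents): {3a284ff, 59cc158, 68f08f6, 7a20965, 8305e8f}.
59cc158 is in that set, so it is an ancestor of 68f08f6.

Yes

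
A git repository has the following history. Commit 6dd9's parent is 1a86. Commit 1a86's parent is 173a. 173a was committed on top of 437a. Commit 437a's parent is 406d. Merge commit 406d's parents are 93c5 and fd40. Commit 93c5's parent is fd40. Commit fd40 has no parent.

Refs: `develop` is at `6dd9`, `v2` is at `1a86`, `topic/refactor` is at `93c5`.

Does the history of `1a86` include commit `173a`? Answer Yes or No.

Yes

Ancestors of 1a86 (commits reachable by following parents): {173a, 1a86, 406d, 437a, 93c5, fd40}.
173a is in that set, so it is an ancestor of 1a86.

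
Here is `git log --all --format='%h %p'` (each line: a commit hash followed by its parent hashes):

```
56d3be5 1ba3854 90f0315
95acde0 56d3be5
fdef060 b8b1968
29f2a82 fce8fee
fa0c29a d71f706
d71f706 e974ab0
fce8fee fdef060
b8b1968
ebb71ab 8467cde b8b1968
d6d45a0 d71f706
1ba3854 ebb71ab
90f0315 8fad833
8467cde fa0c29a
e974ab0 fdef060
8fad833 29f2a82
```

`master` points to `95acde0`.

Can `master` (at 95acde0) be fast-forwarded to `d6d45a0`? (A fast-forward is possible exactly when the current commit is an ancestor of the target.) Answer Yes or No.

A fast-forward from 95acde0 to d6d45a0 is possible iff 95acde0 is an ancestor of d6d45a0.
Ancestors of d6d45a0: {b8b1968, d6d45a0, d71f706, e974ab0, fdef060}.
95acde0 is not among them, so fast-forward is not possible.

No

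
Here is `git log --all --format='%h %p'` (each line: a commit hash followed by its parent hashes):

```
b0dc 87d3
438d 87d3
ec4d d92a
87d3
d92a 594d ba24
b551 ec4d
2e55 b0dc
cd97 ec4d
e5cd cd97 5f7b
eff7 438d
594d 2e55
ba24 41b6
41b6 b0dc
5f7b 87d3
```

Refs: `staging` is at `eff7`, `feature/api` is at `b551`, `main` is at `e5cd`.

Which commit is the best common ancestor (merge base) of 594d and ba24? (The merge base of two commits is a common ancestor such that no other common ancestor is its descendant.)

b0dc

Ancestors of 594d: {2e55, 594d, 87d3, b0dc}.
Ancestors of ba24: {41b6, 87d3, b0dc, ba24}.
Common ancestors: {87d3, b0dc}.
Among these, b0dc is not an ancestor of any other common ancestor — it is the merge base.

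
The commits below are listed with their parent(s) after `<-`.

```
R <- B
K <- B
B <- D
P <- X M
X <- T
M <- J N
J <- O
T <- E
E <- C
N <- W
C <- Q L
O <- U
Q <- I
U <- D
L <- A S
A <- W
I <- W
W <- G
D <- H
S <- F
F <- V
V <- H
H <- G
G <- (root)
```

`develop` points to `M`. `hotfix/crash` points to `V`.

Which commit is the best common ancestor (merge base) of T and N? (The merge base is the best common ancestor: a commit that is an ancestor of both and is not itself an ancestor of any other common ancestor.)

Ancestors of T: {A, C, E, F, G, H, I, L, Q, S, T, V, W}.
Ancestors of N: {G, N, W}.
Common ancestors: {G, W}.
Among these, W is not an ancestor of any other common ancestor — it is the merge base.

W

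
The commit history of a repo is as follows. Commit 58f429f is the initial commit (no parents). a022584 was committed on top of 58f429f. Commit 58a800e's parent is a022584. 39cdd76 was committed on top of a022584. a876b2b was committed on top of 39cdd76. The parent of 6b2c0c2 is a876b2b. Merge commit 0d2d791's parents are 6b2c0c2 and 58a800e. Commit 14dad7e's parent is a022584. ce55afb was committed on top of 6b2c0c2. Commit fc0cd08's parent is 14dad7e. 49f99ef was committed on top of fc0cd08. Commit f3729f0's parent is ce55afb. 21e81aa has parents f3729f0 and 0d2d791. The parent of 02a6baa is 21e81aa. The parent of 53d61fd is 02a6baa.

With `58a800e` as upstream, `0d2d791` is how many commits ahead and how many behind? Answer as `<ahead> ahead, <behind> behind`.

Reachable from 0d2d791: {0d2d791, 39cdd76, 58a800e, 58f429f, 6b2c0c2, a022584, a876b2b}.
Reachable from 58a800e: {58a800e, 58f429f, a022584}.
Only in 0d2d791's history (ahead): {0d2d791, 39cdd76, 6b2c0c2, a876b2b} — 4.
Only in 58a800e's history (behind): {} — 0.

4 ahead, 0 behind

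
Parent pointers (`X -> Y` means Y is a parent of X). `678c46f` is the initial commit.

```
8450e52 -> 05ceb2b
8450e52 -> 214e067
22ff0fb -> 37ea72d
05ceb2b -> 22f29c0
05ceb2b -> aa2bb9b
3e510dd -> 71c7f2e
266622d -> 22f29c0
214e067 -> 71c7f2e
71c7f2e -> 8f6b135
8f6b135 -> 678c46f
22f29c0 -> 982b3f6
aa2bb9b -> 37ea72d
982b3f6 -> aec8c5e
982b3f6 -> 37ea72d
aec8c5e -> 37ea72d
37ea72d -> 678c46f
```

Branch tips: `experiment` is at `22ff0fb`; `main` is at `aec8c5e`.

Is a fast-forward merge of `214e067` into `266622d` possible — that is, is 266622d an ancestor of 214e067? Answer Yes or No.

No

A fast-forward from 266622d to 214e067 is possible iff 266622d is an ancestor of 214e067.
Ancestors of 214e067: {214e067, 678c46f, 71c7f2e, 8f6b135}.
266622d is not among them, so fast-forward is not possible.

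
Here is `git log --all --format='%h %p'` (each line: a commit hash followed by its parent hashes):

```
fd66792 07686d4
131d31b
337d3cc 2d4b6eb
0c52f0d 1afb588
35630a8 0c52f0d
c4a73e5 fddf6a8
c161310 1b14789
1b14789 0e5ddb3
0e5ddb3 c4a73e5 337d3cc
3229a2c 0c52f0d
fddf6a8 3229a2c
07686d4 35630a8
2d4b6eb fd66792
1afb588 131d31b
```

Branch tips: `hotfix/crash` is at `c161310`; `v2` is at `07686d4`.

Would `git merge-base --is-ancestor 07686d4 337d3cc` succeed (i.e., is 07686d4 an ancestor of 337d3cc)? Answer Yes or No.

Yes

Ancestors of 337d3cc (commits reachable by following parents): {07686d4, 0c52f0d, 131d31b, 1afb588, 2d4b6eb, 337d3cc, 35630a8, fd66792}.
07686d4 is in that set, so it is an ancestor of 337d3cc.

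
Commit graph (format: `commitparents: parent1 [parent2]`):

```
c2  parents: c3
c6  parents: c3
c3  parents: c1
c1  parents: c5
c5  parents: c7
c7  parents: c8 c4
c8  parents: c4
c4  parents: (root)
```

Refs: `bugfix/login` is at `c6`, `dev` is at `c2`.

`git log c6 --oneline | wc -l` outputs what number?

7

Walking parent pointers from c6: reachable set = {c1, c3, c4, c5, c6, c7, c8}.
That is 7 commits.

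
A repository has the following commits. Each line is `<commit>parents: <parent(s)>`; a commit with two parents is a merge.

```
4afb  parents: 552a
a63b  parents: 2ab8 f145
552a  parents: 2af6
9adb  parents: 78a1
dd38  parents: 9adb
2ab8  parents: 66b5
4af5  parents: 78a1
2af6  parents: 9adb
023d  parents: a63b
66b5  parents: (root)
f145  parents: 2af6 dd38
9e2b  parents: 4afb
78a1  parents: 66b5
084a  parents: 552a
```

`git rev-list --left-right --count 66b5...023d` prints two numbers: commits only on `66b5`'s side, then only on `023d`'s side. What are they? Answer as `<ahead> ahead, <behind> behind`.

0 ahead, 8 behind

Reachable from 66b5: {66b5}.
Reachable from 023d: {023d, 2ab8, 2af6, 66b5, 78a1, 9adb, a63b, dd38, f145}.
Only in 66b5's history (ahead): {} — 0.
Only in 023d's history (behind): {023d, 2ab8, 2af6, 78a1, 9adb, a63b, dd38, f145} — 8.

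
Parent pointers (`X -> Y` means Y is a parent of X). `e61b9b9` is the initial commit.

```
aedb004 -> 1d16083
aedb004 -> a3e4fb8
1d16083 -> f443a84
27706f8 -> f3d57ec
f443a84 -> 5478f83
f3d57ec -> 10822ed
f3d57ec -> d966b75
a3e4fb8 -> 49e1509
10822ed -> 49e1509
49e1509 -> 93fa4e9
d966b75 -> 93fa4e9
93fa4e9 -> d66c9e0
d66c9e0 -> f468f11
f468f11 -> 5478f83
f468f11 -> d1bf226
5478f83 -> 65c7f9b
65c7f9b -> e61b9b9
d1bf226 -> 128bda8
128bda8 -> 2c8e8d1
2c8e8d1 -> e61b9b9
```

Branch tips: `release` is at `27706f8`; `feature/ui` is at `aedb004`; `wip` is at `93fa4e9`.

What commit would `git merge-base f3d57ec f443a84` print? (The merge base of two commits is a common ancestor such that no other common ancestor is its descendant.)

5478f83

Ancestors of f3d57ec: {10822ed, 128bda8, 2c8e8d1, 49e1509, 5478f83, 65c7f9b, 93fa4e9, d1bf226, d66c9e0, d966b75, e61b9b9, f3d57ec, f468f11}.
Ancestors of f443a84: {5478f83, 65c7f9b, e61b9b9, f443a84}.
Common ancestors: {5478f83, 65c7f9b, e61b9b9}.
Among these, 5478f83 is not an ancestor of any other common ancestor — it is the merge base.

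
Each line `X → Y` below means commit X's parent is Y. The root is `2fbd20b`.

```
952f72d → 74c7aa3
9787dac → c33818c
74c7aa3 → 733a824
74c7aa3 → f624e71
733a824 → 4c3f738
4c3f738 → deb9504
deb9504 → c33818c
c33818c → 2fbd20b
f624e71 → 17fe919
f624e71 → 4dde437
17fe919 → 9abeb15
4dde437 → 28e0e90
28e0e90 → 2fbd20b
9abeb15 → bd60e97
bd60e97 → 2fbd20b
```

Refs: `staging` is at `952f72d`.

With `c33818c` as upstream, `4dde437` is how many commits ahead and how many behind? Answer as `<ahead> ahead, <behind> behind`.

2 ahead, 1 behind

Reachable from 4dde437: {28e0e90, 2fbd20b, 4dde437}.
Reachable from c33818c: {2fbd20b, c33818c}.
Only in 4dde437's history (ahead): {28e0e90, 4dde437} — 2.
Only in c33818c's history (behind): {c33818c} — 1.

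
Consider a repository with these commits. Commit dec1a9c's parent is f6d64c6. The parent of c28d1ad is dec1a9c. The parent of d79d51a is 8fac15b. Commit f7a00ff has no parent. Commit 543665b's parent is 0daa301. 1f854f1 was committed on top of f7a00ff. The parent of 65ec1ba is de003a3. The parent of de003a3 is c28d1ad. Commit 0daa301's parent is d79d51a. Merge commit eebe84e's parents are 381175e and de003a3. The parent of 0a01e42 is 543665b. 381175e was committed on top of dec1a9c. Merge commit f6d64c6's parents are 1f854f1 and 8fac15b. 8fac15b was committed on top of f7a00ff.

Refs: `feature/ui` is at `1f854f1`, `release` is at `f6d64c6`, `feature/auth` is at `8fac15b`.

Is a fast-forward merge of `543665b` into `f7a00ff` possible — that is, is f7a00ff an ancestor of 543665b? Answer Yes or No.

A fast-forward from f7a00ff to 543665b is possible iff f7a00ff is an ancestor of 543665b.
Ancestors of 543665b: {0daa301, 543665b, 8fac15b, d79d51a, f7a00ff}.
f7a00ff is among them, so fast-forward is possible.

Yes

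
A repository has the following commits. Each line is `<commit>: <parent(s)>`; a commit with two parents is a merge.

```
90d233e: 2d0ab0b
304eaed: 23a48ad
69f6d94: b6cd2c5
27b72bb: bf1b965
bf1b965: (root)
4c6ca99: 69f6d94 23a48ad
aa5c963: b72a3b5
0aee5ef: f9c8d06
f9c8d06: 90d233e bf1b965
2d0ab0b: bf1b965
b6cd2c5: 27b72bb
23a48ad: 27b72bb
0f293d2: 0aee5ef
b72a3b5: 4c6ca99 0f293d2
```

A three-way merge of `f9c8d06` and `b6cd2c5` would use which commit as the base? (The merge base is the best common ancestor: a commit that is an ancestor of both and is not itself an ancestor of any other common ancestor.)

Ancestors of f9c8d06: {2d0ab0b, 90d233e, bf1b965, f9c8d06}.
Ancestors of b6cd2c5: {27b72bb, b6cd2c5, bf1b965}.
Common ancestors: {bf1b965}.
The only common ancestor is bf1b965, so it is the merge base.

bf1b965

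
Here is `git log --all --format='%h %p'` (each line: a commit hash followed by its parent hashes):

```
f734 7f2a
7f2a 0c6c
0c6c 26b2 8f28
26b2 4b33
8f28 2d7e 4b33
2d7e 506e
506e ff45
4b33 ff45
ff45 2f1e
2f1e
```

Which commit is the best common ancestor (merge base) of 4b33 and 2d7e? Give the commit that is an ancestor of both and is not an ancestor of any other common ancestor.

Ancestors of 4b33: {2f1e, 4b33, ff45}.
Ancestors of 2d7e: {2d7e, 2f1e, 506e, ff45}.
Common ancestors: {2f1e, ff45}.
Among these, ff45 is not an ancestor of any other common ancestor — it is the merge base.

ff45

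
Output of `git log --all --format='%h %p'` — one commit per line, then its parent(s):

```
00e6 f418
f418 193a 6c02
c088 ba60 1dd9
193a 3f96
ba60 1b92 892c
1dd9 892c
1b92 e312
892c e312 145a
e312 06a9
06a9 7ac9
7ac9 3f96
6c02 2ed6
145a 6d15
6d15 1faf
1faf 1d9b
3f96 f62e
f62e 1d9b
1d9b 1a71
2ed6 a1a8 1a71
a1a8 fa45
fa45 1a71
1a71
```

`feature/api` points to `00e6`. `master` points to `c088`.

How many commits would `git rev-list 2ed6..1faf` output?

Reachable from 1faf: {1a71, 1d9b, 1faf}.
Reachable from 2ed6: {1a71, 2ed6, a1a8, fa45}.
In 1faf's history but not 2ed6's: {1d9b, 1faf} — 2 commits.

2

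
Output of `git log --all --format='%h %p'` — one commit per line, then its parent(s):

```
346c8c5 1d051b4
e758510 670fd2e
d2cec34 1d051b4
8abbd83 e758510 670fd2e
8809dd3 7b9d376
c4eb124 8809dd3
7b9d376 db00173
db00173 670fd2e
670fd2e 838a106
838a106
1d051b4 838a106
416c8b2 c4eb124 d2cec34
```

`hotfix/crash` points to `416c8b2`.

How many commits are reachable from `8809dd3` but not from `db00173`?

2

Reachable from 8809dd3: {670fd2e, 7b9d376, 838a106, 8809dd3, db00173}.
Reachable from db00173: {670fd2e, 838a106, db00173}.
In 8809dd3's history but not db00173's: {7b9d376, 8809dd3} — 2 commits.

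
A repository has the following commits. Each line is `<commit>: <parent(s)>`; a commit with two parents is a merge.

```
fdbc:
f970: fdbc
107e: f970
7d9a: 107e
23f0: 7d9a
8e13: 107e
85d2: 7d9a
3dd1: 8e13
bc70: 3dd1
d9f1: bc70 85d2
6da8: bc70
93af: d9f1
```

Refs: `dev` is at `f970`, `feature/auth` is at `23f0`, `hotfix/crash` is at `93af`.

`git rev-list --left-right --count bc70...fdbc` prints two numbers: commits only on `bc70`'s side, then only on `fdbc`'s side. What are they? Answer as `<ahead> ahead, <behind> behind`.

Reachable from bc70: {107e, 3dd1, 8e13, bc70, f970, fdbc}.
Reachable from fdbc: {fdbc}.
Only in bc70's history (ahead): {107e, 3dd1, 8e13, bc70, f970} — 5.
Only in fdbc's history (behind): {} — 0.

5 ahead, 0 behind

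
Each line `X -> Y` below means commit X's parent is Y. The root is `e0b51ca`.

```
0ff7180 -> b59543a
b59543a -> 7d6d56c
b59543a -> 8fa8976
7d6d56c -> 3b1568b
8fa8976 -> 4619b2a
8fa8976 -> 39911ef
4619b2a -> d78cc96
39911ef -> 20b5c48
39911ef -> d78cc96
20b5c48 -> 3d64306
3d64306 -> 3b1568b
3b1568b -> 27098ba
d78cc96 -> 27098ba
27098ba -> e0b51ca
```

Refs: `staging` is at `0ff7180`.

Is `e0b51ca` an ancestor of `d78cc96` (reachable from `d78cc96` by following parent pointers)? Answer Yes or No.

Ancestors of d78cc96 (commits reachable by following parents): {27098ba, d78cc96, e0b51ca}.
e0b51ca is in that set, so it is an ancestor of d78cc96.

Yes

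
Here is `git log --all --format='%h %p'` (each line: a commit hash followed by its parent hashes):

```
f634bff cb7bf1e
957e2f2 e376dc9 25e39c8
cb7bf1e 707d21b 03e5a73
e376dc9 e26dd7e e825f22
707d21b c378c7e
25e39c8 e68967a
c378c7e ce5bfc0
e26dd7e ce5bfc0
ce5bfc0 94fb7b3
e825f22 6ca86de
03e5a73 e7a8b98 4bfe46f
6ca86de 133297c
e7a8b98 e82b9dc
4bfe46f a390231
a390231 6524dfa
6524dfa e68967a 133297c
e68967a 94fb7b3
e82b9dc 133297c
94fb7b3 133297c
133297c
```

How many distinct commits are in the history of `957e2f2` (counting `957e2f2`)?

Walking parent pointers from 957e2f2: reachable set = {133297c, 25e39c8, 6ca86de, 94fb7b3, 957e2f2, ce5bfc0, e26dd7e, e376dc9, e68967a, e825f22}.
That is 10 commits.

10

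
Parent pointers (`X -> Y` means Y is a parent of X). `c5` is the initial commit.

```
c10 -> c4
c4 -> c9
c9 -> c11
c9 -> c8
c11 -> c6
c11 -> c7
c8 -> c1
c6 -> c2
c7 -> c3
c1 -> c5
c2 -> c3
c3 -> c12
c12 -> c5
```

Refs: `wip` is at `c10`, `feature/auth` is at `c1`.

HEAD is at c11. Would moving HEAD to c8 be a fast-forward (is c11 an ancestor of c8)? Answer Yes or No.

No

A fast-forward from c11 to c8 is possible iff c11 is an ancestor of c8.
Ancestors of c8: {c1, c5, c8}.
c11 is not among them, so fast-forward is not possible.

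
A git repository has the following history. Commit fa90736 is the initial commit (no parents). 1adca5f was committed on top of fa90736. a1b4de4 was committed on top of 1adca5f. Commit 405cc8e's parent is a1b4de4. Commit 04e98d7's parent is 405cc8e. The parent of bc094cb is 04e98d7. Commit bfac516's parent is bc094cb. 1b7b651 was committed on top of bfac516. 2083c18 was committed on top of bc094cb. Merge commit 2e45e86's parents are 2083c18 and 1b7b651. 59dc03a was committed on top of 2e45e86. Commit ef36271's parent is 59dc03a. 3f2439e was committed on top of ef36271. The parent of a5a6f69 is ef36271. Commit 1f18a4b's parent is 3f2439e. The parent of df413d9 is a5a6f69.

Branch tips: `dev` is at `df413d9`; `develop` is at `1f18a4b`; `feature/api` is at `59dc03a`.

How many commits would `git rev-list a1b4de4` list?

3

Walking parent pointers from a1b4de4: reachable set = {1adca5f, a1b4de4, fa90736}.
That is 3 commits.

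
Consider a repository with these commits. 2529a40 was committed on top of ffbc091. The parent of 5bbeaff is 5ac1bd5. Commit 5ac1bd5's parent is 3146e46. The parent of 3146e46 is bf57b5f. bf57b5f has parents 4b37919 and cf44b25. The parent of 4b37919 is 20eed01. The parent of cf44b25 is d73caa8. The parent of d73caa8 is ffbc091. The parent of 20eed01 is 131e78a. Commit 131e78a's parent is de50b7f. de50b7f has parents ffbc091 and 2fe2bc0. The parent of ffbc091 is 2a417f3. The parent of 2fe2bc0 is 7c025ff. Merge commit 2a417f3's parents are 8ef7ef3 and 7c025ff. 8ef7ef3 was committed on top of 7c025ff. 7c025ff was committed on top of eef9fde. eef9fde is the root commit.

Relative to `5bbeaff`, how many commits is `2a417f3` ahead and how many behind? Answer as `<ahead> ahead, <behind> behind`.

0 ahead, 12 behind

Reachable from 2a417f3: {2a417f3, 7c025ff, 8ef7ef3, eef9fde}.
Reachable from 5bbeaff: {131e78a, 20eed01, 2a417f3, 2fe2bc0, 3146e46, 4b37919, 5ac1bd5, 5bbeaff, 7c025ff, 8ef7ef3, bf57b5f, cf44b25, d73caa8, de50b7f, eef9fde, ffbc091}.
Only in 2a417f3's history (ahead): {} — 0.
Only in 5bbeaff's history (behind): {131e78a, 20eed01, 2fe2bc0, 3146e46, 4b37919, 5ac1bd5, 5bbeaff, bf57b5f, cf44b25, d73caa8, de50b7f, ffbc091} — 12.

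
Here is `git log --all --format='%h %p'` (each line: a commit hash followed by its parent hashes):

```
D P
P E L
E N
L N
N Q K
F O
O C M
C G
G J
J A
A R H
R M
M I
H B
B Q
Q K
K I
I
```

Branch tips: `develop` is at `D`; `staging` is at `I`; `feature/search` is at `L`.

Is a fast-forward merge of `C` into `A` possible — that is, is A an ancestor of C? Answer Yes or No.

A fast-forward from A to C is possible iff A is an ancestor of C.
Ancestors of C: {A, B, C, G, H, I, J, K, M, Q, R}.
A is among them, so fast-forward is possible.

Yes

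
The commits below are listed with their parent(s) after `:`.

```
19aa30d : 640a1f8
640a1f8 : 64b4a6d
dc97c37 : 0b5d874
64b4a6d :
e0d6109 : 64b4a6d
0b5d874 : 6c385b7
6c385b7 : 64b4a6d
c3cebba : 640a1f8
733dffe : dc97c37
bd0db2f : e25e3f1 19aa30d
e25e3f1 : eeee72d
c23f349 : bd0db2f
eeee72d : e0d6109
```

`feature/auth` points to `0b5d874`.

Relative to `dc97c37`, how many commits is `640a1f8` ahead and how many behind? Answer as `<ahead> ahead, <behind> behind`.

Reachable from 640a1f8: {640a1f8, 64b4a6d}.
Reachable from dc97c37: {0b5d874, 64b4a6d, 6c385b7, dc97c37}.
Only in 640a1f8's history (ahead): {640a1f8} — 1.
Only in dc97c37's history (behind): {0b5d874, 6c385b7, dc97c37} — 3.

1 ahead, 3 behind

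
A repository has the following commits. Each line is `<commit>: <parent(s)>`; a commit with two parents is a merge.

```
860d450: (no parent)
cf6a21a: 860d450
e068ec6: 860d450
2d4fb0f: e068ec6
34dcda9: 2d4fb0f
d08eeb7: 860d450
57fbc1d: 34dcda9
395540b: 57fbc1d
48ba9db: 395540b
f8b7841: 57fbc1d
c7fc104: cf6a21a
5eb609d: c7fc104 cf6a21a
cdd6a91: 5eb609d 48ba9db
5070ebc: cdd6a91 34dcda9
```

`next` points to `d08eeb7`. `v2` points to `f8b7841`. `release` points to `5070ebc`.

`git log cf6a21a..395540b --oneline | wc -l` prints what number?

5

Reachable from 395540b: {2d4fb0f, 34dcda9, 395540b, 57fbc1d, 860d450, e068ec6}.
Reachable from cf6a21a: {860d450, cf6a21a}.
In 395540b's history but not cf6a21a's: {2d4fb0f, 34dcda9, 395540b, 57fbc1d, e068ec6} — 5 commits.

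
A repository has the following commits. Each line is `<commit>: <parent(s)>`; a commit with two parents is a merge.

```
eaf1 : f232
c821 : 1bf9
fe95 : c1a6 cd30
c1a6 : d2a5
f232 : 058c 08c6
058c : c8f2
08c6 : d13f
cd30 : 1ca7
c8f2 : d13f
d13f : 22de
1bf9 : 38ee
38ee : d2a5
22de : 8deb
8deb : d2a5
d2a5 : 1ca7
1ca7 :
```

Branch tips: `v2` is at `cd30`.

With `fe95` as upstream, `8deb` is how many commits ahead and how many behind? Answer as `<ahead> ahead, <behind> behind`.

1 ahead, 3 behind

Reachable from 8deb: {1ca7, 8deb, d2a5}.
Reachable from fe95: {1ca7, c1a6, cd30, d2a5, fe95}.
Only in 8deb's history (ahead): {8deb} — 1.
Only in fe95's history (behind): {c1a6, cd30, fe95} — 3.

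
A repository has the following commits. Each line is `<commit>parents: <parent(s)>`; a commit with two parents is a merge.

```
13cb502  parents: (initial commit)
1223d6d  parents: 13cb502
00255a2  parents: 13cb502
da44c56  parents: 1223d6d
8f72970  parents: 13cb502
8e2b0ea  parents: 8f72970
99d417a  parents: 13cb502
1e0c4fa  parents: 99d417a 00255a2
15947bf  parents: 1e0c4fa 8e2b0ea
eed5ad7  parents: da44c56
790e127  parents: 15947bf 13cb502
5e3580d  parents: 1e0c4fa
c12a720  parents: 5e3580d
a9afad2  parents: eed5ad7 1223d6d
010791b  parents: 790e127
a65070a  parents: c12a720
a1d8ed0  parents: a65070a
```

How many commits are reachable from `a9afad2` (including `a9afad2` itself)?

Walking parent pointers from a9afad2: reachable set = {1223d6d, 13cb502, a9afad2, da44c56, eed5ad7}.
That is 5 commits.

5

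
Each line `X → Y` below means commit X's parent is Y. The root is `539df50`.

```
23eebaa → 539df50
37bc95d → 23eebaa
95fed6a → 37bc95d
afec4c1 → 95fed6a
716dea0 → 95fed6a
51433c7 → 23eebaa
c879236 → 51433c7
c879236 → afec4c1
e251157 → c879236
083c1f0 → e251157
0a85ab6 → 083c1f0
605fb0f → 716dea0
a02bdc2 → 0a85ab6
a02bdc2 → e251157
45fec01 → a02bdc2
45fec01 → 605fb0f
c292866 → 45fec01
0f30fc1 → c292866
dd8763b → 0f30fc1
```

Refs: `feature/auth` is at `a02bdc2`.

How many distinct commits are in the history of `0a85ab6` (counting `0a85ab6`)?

10

Walking parent pointers from 0a85ab6: reachable set = {083c1f0, 0a85ab6, 23eebaa, 37bc95d, 51433c7, 539df50, 95fed6a, afec4c1, c879236, e251157}.
That is 10 commits.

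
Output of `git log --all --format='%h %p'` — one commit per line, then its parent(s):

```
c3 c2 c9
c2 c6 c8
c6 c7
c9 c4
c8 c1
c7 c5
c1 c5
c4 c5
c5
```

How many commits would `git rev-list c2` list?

6

Walking parent pointers from c2: reachable set = {c1, c2, c5, c6, c7, c8}.
That is 6 commits.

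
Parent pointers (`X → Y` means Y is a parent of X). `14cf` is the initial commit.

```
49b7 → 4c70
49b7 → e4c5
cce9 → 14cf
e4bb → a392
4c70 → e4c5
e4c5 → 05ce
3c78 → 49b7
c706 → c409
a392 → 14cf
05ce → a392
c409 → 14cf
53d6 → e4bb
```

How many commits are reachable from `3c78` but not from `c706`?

6

Reachable from 3c78: {05ce, 14cf, 3c78, 49b7, 4c70, a392, e4c5}.
Reachable from c706: {14cf, c409, c706}.
In 3c78's history but not c706's: {05ce, 3c78, 49b7, 4c70, a392, e4c5} — 6 commits.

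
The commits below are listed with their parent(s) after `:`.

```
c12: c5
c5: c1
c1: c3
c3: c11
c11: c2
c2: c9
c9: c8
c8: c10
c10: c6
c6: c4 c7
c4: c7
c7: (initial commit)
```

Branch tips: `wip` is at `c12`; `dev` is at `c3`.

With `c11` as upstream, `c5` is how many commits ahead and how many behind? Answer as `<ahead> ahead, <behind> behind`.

3 ahead, 0 behind

Reachable from c5: {c1, c10, c11, c2, c3, c4, c5, c6, c7, c8, c9}.
Reachable from c11: {c10, c11, c2, c4, c6, c7, c8, c9}.
Only in c5's history (ahead): {c1, c3, c5} — 3.
Only in c11's history (behind): {} — 0.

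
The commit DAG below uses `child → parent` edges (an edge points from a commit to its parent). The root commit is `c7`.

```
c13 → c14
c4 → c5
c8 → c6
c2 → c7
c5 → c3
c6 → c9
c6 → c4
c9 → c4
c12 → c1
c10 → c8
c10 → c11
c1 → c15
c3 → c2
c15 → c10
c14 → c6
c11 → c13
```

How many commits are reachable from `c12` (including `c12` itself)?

Walking parent pointers from c12: reachable set = {c1, c10, c11, c12, c13, c14, c15, c2, c3, c4, c5, c6, c7, c8, c9}.
That is 15 commits.

15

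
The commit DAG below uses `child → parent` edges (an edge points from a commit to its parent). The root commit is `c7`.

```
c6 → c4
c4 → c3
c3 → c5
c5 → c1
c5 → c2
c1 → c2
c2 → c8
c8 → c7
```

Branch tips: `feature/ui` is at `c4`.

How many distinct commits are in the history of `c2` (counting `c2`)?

Walking parent pointers from c2: reachable set = {c2, c7, c8}.
That is 3 commits.

3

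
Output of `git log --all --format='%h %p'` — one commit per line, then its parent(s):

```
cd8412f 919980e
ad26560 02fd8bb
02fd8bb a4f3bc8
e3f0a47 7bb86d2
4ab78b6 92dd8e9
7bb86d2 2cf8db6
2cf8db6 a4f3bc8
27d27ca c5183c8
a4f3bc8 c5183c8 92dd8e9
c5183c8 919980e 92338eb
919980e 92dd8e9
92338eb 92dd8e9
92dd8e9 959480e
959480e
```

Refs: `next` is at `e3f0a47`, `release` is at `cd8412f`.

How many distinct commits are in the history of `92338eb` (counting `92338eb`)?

Walking parent pointers from 92338eb: reachable set = {92338eb, 92dd8e9, 959480e}.
That is 3 commits.

3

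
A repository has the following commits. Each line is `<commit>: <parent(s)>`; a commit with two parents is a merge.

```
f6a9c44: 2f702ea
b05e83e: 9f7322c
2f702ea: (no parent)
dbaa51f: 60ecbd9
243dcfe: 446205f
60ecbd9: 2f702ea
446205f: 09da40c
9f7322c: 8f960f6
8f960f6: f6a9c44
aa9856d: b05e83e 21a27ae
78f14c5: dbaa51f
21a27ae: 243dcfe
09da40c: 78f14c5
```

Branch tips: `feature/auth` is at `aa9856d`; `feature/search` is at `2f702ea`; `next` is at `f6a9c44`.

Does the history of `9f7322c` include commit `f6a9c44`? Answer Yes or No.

Ancestors of 9f7322c (commits reachable by following parents): {2f702ea, 8f960f6, 9f7322c, f6a9c44}.
f6a9c44 is in that set, so it is an ancestor of 9f7322c.

Yes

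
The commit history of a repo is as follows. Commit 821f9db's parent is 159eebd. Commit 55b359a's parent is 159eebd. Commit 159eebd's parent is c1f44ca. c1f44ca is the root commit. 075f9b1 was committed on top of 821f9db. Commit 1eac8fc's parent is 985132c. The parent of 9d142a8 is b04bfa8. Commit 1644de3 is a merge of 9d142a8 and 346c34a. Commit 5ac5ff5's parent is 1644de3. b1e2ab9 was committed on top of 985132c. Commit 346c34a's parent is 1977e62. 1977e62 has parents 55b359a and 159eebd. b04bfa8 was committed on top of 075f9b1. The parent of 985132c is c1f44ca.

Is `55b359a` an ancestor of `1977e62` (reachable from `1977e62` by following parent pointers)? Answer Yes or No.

Ancestors of 1977e62 (commits reachable by following parents): {159eebd, 1977e62, 55b359a, c1f44ca}.
55b359a is in that set, so it is an ancestor of 1977e62.

Yes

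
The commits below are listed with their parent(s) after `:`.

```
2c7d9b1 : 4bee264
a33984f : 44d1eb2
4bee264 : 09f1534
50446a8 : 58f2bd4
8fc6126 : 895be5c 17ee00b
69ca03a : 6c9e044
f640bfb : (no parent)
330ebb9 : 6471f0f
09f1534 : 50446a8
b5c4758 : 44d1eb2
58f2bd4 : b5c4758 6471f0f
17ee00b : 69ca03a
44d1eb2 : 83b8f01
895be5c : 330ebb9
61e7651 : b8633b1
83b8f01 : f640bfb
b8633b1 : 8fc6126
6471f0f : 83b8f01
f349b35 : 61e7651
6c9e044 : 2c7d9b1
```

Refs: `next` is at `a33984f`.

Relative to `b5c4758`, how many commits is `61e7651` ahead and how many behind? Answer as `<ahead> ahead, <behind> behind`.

Reachable from 61e7651: {09f1534, 17ee00b, 2c7d9b1, 330ebb9, 44d1eb2, 4bee264, 50446a8, 58f2bd4, 61e7651, 6471f0f, 69ca03a, 6c9e044, 83b8f01, 895be5c, 8fc6126, b5c4758, b8633b1, f640bfb}.
Reachable from b5c4758: {44d1eb2, 83b8f01, b5c4758, f640bfb}.
Only in 61e7651's history (ahead): {09f1534, 17ee00b, 2c7d9b1, 330ebb9, 4bee264, 50446a8, 58f2bd4, 61e7651, 6471f0f, 69ca03a, 6c9e044, 895be5c, 8fc6126, b8633b1} — 14.
Only in b5c4758's history (behind): {} — 0.

14 ahead, 0 behind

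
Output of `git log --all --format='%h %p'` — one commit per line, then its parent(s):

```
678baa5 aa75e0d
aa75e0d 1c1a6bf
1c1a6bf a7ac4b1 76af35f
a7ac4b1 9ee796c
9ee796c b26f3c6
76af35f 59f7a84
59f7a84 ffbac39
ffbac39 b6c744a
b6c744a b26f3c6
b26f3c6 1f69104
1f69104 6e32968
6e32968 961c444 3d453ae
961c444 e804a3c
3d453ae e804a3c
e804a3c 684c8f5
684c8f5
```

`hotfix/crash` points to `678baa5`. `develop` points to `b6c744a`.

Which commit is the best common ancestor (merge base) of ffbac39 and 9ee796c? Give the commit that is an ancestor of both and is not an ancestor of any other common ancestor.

b26f3c6

Ancestors of ffbac39: {1f69104, 3d453ae, 684c8f5, 6e32968, 961c444, b26f3c6, b6c744a, e804a3c, ffbac39}.
Ancestors of 9ee796c: {1f69104, 3d453ae, 684c8f5, 6e32968, 961c444, 9ee796c, b26f3c6, e804a3c}.
Common ancestors: {1f69104, 3d453ae, 684c8f5, 6e32968, 961c444, b26f3c6, e804a3c}.
Among these, b26f3c6 is not an ancestor of any other common ancestor — it is the merge base.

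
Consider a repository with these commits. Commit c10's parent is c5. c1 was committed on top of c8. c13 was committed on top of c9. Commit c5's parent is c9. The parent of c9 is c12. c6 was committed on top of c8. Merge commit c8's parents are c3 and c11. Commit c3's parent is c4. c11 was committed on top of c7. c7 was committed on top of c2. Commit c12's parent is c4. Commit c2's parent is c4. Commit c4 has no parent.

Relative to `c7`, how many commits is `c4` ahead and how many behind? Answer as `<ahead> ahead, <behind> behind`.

Reachable from c4: {c4}.
Reachable from c7: {c2, c4, c7}.
Only in c4's history (ahead): {} — 0.
Only in c7's history (behind): {c2, c7} — 2.

0 ahead, 2 behind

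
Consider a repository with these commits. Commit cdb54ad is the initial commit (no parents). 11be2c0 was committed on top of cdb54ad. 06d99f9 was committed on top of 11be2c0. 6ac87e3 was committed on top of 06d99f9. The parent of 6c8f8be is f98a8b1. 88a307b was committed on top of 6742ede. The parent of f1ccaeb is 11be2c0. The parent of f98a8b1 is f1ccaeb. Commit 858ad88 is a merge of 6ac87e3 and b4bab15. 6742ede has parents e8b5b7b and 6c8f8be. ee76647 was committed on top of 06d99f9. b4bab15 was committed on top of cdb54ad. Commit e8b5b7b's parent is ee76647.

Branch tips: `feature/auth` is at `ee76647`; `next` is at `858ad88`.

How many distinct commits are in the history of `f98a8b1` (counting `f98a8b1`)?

Walking parent pointers from f98a8b1: reachable set = {11be2c0, cdb54ad, f1ccaeb, f98a8b1}.
That is 4 commits.

4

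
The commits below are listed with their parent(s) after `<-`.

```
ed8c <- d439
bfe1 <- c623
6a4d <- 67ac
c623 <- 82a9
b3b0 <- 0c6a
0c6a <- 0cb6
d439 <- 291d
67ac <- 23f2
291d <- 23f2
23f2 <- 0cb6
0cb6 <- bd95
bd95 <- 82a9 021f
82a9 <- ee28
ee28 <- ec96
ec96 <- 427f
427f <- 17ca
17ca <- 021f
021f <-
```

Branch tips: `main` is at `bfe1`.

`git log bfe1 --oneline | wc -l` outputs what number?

8

Walking parent pointers from bfe1: reachable set = {021f, 17ca, 427f, 82a9, bfe1, c623, ec96, ee28}.
That is 8 commits.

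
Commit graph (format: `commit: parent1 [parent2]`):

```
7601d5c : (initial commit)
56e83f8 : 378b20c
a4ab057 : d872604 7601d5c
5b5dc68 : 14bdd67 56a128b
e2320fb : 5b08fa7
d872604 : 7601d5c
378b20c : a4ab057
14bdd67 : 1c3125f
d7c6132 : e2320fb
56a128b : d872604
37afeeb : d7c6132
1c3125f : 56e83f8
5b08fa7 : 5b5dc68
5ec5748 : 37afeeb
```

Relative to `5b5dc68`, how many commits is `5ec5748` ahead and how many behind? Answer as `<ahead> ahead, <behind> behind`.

5 ahead, 0 behind

Reachable from 5ec5748: {14bdd67, 1c3125f, 378b20c, 37afeeb, 56a128b, 56e83f8, 5b08fa7, 5b5dc68, 5ec5748, 7601d5c, a4ab057, d7c6132, d872604, e2320fb}.
Reachable from 5b5dc68: {14bdd67, 1c3125f, 378b20c, 56a128b, 56e83f8, 5b5dc68, 7601d5c, a4ab057, d872604}.
Only in 5ec5748's history (ahead): {37afeeb, 5b08fa7, 5ec5748, d7c6132, e2320fb} — 5.
Only in 5b5dc68's history (behind): {} — 0.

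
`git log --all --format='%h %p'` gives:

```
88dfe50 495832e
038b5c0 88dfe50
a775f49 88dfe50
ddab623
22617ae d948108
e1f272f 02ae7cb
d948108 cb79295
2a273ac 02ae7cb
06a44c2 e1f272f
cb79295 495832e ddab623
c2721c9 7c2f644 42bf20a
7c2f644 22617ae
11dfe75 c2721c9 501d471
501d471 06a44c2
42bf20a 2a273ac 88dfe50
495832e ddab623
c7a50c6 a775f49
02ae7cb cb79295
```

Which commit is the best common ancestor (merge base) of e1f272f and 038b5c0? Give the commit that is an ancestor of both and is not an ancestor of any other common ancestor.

Ancestors of e1f272f: {02ae7cb, 495832e, cb79295, ddab623, e1f272f}.
Ancestors of 038b5c0: {038b5c0, 495832e, 88dfe50, ddab623}.
Common ancestors: {495832e, ddab623}.
Among these, 495832e is not an ancestor of any other common ancestor — it is the merge base.

495832e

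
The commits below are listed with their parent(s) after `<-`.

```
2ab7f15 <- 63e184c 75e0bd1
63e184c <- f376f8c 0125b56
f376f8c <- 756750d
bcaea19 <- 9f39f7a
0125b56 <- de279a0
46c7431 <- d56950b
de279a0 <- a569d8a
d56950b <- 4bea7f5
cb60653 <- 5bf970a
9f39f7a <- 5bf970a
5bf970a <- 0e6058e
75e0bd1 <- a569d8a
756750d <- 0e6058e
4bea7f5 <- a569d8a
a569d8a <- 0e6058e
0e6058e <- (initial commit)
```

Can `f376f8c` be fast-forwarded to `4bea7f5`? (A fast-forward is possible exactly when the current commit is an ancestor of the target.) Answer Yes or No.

No

A fast-forward from f376f8c to 4bea7f5 is possible iff f376f8c is an ancestor of 4bea7f5.
Ancestors of 4bea7f5: {0e6058e, 4bea7f5, a569d8a}.
f376f8c is not among them, so fast-forward is not possible.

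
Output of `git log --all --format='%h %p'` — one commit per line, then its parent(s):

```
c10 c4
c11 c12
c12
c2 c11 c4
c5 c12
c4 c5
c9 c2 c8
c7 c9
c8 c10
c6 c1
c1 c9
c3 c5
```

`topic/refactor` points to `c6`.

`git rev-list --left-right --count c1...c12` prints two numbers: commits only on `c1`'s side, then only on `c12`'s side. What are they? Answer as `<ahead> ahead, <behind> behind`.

Reachable from c1: {c1, c10, c11, c12, c2, c4, c5, c8, c9}.
Reachable from c12: {c12}.
Only in c1's history (ahead): {c1, c10, c11, c2, c4, c5, c8, c9} — 8.
Only in c12's history (behind): {} — 0.

8 ahead, 0 behind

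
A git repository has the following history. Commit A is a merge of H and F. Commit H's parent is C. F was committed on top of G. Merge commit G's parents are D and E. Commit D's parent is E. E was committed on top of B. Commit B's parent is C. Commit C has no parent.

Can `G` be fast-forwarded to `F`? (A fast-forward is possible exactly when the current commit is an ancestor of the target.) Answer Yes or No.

Yes

A fast-forward from G to F is possible iff G is an ancestor of F.
Ancestors of F: {B, C, D, E, F, G}.
G is among them, so fast-forward is possible.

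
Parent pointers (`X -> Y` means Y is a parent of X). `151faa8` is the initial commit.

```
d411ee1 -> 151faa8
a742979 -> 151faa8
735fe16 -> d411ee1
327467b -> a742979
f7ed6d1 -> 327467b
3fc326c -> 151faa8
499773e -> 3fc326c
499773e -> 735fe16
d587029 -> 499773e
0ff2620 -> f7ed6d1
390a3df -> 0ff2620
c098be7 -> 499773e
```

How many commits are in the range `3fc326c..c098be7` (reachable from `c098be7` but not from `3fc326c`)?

4

Reachable from c098be7: {151faa8, 3fc326c, 499773e, 735fe16, c098be7, d411ee1}.
Reachable from 3fc326c: {151faa8, 3fc326c}.
In c098be7's history but not 3fc326c's: {499773e, 735fe16, c098be7, d411ee1} — 4 commits.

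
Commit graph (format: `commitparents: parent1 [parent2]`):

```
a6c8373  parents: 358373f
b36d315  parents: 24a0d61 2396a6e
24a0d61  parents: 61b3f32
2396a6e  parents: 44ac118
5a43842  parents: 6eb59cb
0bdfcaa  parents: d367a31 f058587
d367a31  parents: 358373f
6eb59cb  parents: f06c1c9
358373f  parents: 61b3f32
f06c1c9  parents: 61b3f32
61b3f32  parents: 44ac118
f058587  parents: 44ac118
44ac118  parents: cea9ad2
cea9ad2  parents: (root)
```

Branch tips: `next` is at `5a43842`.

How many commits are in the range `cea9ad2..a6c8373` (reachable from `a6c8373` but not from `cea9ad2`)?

Reachable from a6c8373: {358373f, 44ac118, 61b3f32, a6c8373, cea9ad2}.
Reachable from cea9ad2: {cea9ad2}.
In a6c8373's history but not cea9ad2's: {358373f, 44ac118, 61b3f32, a6c8373} — 4 commits.

4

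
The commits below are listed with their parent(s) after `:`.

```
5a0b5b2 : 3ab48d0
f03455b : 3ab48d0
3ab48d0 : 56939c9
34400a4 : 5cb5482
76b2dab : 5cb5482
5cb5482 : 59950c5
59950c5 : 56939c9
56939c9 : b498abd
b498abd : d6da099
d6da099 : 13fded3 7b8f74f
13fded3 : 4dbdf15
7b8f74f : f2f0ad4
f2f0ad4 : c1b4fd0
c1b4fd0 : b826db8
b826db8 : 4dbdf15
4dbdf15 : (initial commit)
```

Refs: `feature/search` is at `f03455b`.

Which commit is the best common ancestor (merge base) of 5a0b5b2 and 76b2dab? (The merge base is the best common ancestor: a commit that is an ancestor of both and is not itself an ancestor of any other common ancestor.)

Ancestors of 5a0b5b2: {13fded3, 3ab48d0, 4dbdf15, 56939c9, 5a0b5b2, 7b8f74f, b498abd, b826db8, c1b4fd0, d6da099, f2f0ad4}.
Ancestors of 76b2dab: {13fded3, 4dbdf15, 56939c9, 59950c5, 5cb5482, 76b2dab, 7b8f74f, b498abd, b826db8, c1b4fd0, d6da099, f2f0ad4}.
Common ancestors: {13fded3, 4dbdf15, 56939c9, 7b8f74f, b498abd, b826db8, c1b4fd0, d6da099, f2f0ad4}.
Among these, 56939c9 is not an ancestor of any other common ancestor — it is the merge base.

56939c9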